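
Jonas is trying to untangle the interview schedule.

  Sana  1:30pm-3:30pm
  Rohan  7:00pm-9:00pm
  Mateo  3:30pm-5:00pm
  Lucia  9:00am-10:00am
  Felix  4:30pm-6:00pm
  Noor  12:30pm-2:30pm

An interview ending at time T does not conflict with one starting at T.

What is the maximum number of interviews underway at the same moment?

2

Sweep the timeline, counting +1 at each start and −1 at each end (ends before starts at a tie):
9:00am start Lucia → 1
10:00am end Lucia → 0
12:30pm start Noor → 1
1:30pm start Sana → 2
2:30pm end Noor → 1
3:30pm end Sana → 0
3:30pm start Mateo → 1
4:30pm start Felix → 2
5:00pm end Mateo → 1
6:00pm end Felix → 0
7:00pm start Rohan → 1
9:00pm end Rohan → 0
Peak is 2, at 1:30pm (Noor, Sana).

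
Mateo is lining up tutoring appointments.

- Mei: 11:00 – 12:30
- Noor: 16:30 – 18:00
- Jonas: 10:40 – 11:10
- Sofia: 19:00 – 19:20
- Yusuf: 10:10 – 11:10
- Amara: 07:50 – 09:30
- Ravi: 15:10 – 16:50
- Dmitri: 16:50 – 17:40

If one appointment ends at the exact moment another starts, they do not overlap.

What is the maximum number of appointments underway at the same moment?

Walk through starts and ends in time order (an end at T is processed before a start at T):
07:50 start Amara → 1
09:30 end Amara → 0
10:10 start Yusuf → 1
10:40 start Jonas → 2
11:00 start Mei → 3
11:10 end Jonas → 2
11:10 end Yusuf → 1
12:30 end Mei → 0
15:10 start Ravi → 1
16:30 start Noor → 2
16:50 end Ravi → 1
16:50 start Dmitri → 2
17:40 end Dmitri → 1
18:00 end Noor → 0
19:00 start Sofia → 1
19:20 end Sofia → 0
Peak is 3, at 11:00 (Jonas, Mei, Yusuf).

3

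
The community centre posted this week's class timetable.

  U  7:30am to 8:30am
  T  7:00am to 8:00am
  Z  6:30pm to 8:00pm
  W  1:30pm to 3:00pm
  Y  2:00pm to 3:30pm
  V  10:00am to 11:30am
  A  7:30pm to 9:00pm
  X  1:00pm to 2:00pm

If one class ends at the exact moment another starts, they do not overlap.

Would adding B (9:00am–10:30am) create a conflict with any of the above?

T: ends 8:00am at or before B starts 9:00am → clear.
U: ends 8:30am at or before B starts 9:00am → clear.
V: starts 10:00am before B ends 10:30am, and ends 11:30am after B starts 9:00am → overlap.
X: starts 1:00pm at or after B ends 10:30am → clear.
W: starts 1:30pm at or after B ends 10:30am → clear.
Y: starts 2:00pm at or after B ends 10:30am → clear.
Z: starts 6:30pm at or after B ends 10:30am → clear.
A: starts 7:30pm at or after B ends 10:30am → clear.
B overlaps V.

Yes — it overlaps V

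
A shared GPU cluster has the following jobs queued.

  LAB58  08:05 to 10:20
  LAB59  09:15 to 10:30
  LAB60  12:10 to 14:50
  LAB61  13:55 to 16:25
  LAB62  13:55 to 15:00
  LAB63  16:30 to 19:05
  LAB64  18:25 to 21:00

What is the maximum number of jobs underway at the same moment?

Sweep the timeline, counting +1 at each start and −1 at each end (ends before starts at a tie):
08:05 start LAB58 → 1
09:15 start LAB59 → 2
10:20 end LAB58 → 1
10:30 end LAB59 → 0
12:10 start LAB60 → 1
13:55 start LAB61 → 2
13:55 start LAB62 → 3
14:50 end LAB60 → 2
15:00 end LAB62 → 1
16:25 end LAB61 → 0
16:30 start LAB63 → 1
18:25 start LAB64 → 2
19:05 end LAB63 → 1
21:00 end LAB64 → 0
Peak is 3, at 13:55 (LAB60, LAB61, LAB62).

3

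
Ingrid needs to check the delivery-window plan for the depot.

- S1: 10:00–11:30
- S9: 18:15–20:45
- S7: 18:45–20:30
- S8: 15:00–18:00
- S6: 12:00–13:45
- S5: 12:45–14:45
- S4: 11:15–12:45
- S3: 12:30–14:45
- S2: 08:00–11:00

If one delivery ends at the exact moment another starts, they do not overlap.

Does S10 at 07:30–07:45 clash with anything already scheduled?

No — it doesn't clash with anything

S2: starts 08:00 at or after S10 ends 07:45 → clear.
S1: starts 10:00 at or after S10 ends 07:45 → clear.
S4: starts 11:15 at or after S10 ends 07:45 → clear.
S6: starts 12:00 at or after S10 ends 07:45 → clear.
S3: starts 12:30 at or after S10 ends 07:45 → clear.
S5: starts 12:45 at or after S10 ends 07:45 → clear.
S8: starts 15:00 at or after S10 ends 07:45 → clear.
S9: starts 18:15 at or after S10 ends 07:45 → clear.
S7: starts 18:45 at or after S10 ends 07:45 → clear.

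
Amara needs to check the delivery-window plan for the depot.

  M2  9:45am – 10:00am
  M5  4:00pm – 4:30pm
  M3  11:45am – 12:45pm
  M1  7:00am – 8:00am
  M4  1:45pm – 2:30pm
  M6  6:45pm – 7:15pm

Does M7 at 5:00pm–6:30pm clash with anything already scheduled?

M1: ends 8:00am at or before M7 starts 5:00pm → clear.
M2: ends 10:00am at or before M7 starts 5:00pm → clear.
M3: ends 12:45pm at or before M7 starts 5:00pm → clear.
M4: ends 2:30pm at or before M7 starts 5:00pm → clear.
M5: ends 4:30pm at or before M7 starts 5:00pm → clear.
M6: starts 6:45pm at or after M7 ends 6:30pm → clear.

No — it doesn't clash with anything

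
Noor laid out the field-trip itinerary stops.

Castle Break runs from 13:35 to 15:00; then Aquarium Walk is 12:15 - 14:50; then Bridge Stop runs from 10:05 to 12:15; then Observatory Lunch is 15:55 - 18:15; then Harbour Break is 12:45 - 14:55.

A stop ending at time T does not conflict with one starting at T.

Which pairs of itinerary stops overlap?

Sorted by start: Bridge Stop, Aquarium Walk, Harbour Break, Castle Break, Observatory Lunch.
Aquarium Walk starts exactly when Bridge Stop ends (back-to-back, no overlap), so Bridge Stop has no further overlaps.
Harbour Break starts before Aquarium Walk ends → Aquarium Walk and Harbour Break overlap.
Castle Break starts before Aquarium Walk ends → Aquarium Walk and Castle Break overlap.
Observatory Lunch starts after Aquarium Walk ends.
Castle Break starts before Harbour Break ends → Harbour Break and Castle Break overlap.
Observatory Lunch starts after Harbour Break ends.
Observatory Lunch starts after Castle Break ends.

Aquarium Walk & Castle Break, Aquarium Walk & Harbour Break, Castle Break & Harbour Break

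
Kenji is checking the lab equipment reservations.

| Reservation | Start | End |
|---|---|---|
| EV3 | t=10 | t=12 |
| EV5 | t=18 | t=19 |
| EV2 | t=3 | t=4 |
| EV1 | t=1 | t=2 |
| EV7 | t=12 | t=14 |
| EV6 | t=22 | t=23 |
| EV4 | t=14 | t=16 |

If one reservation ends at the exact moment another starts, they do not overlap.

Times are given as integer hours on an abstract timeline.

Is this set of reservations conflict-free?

Sorted by start: EV1, EV2, EV3, EV7, EV4, EV5, EV6.
EV2 starts after EV1 ends, so EV1 has no further overlaps.
EV3 starts after EV2 ends, so EV2 has no further overlaps.
EV7 starts exactly when EV3 ends (back-to-back, no overlap), so EV3 has no further overlaps.
EV4 starts exactly when EV7 ends (back-to-back, no overlap), so EV7 has no further overlaps.
EV5 starts after EV4 ends, so EV4 has no further overlaps.
EV6 starts after EV5 ends.
Every pair is clear; the schedule has no overlaps.

Yes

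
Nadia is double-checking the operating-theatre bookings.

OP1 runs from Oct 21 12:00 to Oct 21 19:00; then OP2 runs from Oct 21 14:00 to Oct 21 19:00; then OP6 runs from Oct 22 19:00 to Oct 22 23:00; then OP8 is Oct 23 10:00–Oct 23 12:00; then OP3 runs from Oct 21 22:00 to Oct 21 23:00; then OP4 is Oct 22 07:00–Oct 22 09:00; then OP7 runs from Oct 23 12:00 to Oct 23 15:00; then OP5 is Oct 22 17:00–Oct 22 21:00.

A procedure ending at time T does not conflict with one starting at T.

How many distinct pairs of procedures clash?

2

Check each pair: they overlap iff neither finishes before the other starts.
Sorted by start: OP1, OP2, OP3, OP4, OP5, OP6, OP8, OP7.
OP2 starts before OP1 ends → OP1 and OP2 overlap.
OP3 starts after OP1 ends; OP1 is clear from here.
OP3 starts after OP2 ends; OP2 is clear from here.
OP4 starts after OP3 ends; OP3 is clear from here.
OP5 starts after OP4 ends; OP4 is clear from here.
OP6 starts before OP5 ends → OP5 and OP6 overlap.
OP8 starts after OP5 ends; OP5 is clear from here.
OP8 starts after OP6 ends; OP6 is clear from here.
OP7 starts exactly when OP8 ends (back-to-back, no overlap).
Overlapping pairs: OP1 & OP2, OP5 & OP6 — 2 in total.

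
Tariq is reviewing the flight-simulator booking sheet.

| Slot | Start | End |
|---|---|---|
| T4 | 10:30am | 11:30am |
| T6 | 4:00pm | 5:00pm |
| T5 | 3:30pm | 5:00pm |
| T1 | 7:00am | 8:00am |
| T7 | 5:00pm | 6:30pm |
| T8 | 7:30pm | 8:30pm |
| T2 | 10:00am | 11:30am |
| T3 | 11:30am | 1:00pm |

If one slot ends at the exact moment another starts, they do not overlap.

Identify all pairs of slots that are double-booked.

T2 & T4, T5 & T6

Sorted by start: T1, T2, T4, T3, T5, T6, T7, T8.
T2 starts after T1 ends — done with T1.
T4 starts before T2 ends → T2 and T4 overlap.
T3 starts exactly when T2 ends (back-to-back, no overlap) — done with T2.
T3 starts exactly when T4 ends (back-to-back, no overlap) — done with T4.
T5 starts after T3 ends — done with T3.
T6 starts before T5 ends → T5 and T6 overlap.
T7 starts exactly when T5 ends (back-to-back, no overlap) — done with T5.
T7 starts exactly when T6 ends (back-to-back, no overlap) — done with T6.
T8 starts after T7 ends.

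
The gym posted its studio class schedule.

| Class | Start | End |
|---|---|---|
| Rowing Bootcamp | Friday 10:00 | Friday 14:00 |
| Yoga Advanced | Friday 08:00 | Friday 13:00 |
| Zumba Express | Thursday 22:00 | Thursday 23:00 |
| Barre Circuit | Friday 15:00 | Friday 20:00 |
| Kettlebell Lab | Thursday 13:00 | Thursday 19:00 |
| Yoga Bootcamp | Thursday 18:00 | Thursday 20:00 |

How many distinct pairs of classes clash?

Sorted by start: Kettlebell Lab, Yoga Bootcamp, Zumba Express, Yoga Advanced, Rowing Bootcamp, Barre Circuit.
Yoga Bootcamp starts before Kettlebell Lab ends → Kettlebell Lab and Yoga Bootcamp overlap.
Zumba Express starts after Kettlebell Lab ends, so nothing later overlaps Kettlebell Lab either.
Zumba Express starts after Yoga Bootcamp ends, so nothing later overlaps Yoga Bootcamp either.
Yoga Advanced starts after Zumba Express ends, so nothing later overlaps Zumba Express either.
Rowing Bootcamp starts before Yoga Advanced ends → Yoga Advanced and Rowing Bootcamp overlap.
Barre Circuit starts after Yoga Advanced ends.
Barre Circuit starts after Rowing Bootcamp ends.
Overlapping pairs: Kettlebell Lab & Yoga Bootcamp, Rowing Bootcamp & Yoga Advanced — 2 in total.

2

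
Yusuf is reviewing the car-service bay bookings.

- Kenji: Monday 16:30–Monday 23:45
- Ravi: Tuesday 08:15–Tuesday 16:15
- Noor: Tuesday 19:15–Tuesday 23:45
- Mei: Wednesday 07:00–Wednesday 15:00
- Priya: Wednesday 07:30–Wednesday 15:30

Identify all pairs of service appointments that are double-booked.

Mei & Priya

Sorted by start: Kenji, Ravi, Noor, Mei, Priya.
Ravi starts after Kenji ends, so Kenji has no further overlaps.
Noor starts after Ravi ends, so Ravi has no further overlaps.
Mei starts after Noor ends, so Noor has no further overlaps.
Priya starts before Mei ends → Mei and Priya overlap.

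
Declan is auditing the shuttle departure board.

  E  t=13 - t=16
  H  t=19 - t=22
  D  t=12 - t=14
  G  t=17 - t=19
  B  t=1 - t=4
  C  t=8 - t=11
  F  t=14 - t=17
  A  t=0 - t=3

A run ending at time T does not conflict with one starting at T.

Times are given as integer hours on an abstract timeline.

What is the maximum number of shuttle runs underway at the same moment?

2

Sort all start/end points and keep a running count:
t=0 start A → 1
t=1 start B → 2
t=3 end A → 1
t=4 end B → 0
t=8 start C → 1
t=11 end C → 0
t=12 start D → 1
t=13 start E → 2
t=14 end D → 1
t=14 start F → 2
t=16 end E → 1
t=17 end F → 0
t=17 start G → 1
t=19 end G → 0
t=19 start H → 1
t=22 end H → 0
Peak is 2, at t=1 (A, B).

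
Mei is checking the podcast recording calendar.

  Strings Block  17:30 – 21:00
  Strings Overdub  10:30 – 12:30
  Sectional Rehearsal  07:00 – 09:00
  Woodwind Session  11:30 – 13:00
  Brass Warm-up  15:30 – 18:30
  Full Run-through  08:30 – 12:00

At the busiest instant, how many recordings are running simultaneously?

Walk through starts and ends in time order (an end at T is processed before a start at T):
07:00 start Sectional Rehearsal → 1
08:30 start Full Run-through → 2
09:00 end Sectional Rehearsal → 1
10:30 start Strings Overdub → 2
11:30 start Woodwind Session → 3
12:00 end Full Run-through → 2
12:30 end Strings Overdub → 1
13:00 end Woodwind Session → 0
15:30 start Brass Warm-up → 1
17:30 start Strings Block → 2
18:30 end Brass Warm-up → 1
21:00 end Strings Block → 0
Peak is 3, at 11:30 (Full Run-through, Strings Overdub, Woodwind Session).

3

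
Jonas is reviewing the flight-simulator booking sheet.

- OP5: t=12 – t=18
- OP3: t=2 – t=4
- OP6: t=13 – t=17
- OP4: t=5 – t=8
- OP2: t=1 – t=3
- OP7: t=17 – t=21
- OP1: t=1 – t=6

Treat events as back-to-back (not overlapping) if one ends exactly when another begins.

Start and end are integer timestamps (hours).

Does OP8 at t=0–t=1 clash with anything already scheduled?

No — it doesn't clash with anything

OP1: starts t=1 at or after OP8 ends t=1 → clear.
OP2: starts t=1 at or after OP8 ends t=1 → clear.
OP3: starts t=2 at or after OP8 ends t=1 → clear.
OP4: starts t=5 at or after OP8 ends t=1 → clear.
OP5: starts t=12 at or after OP8 ends t=1 → clear.
OP6: starts t=13 at or after OP8 ends t=1 → clear.
OP7: starts t=17 at or after OP8 ends t=1 → clear.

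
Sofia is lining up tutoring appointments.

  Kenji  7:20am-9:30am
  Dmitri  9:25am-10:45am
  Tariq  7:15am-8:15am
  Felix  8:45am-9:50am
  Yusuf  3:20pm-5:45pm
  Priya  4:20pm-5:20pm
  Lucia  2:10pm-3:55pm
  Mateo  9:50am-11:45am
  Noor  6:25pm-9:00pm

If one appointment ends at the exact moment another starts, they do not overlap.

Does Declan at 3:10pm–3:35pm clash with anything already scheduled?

Yes — it overlaps Lucia, Yusuf

Tariq: ends 8:15am at or before Declan starts 3:10pm → clear.
Kenji: ends 9:30am at or before Declan starts 3:10pm → clear.
Felix: ends 9:50am at or before Declan starts 3:10pm → clear.
Dmitri: ends 10:45am at or before Declan starts 3:10pm → clear.
Mateo: ends 11:45am at or before Declan starts 3:10pm → clear.
Lucia: starts 2:10pm before Declan ends 3:35pm, and ends 3:55pm after Declan starts 3:10pm → overlap.
Yusuf: starts 3:20pm before Declan ends 3:35pm, and ends 5:45pm after Declan starts 3:10pm → overlap.
Priya: starts 4:20pm at or after Declan ends 3:35pm → clear.
Noor: starts 6:25pm at or after Declan ends 3:35pm → clear.
Declan overlaps Yusuf, Lucia.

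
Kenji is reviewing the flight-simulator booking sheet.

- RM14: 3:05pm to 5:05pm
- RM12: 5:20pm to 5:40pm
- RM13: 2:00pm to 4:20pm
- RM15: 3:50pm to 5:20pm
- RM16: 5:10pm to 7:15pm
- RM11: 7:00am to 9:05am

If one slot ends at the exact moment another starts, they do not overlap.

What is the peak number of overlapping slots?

Sort all start/end points and keep a running count:
7:00am start RM11 → 1
9:05am end RM11 → 0
2:00pm start RM13 → 1
3:05pm start RM14 → 2
3:50pm start RM15 → 3
4:20pm end RM13 → 2
5:05pm end RM14 → 1
5:10pm start RM16 → 2
5:20pm end RM15 → 1
5:20pm start RM12 → 2
5:40pm end RM12 → 1
7:15pm end RM16 → 0
Peak is 3, at 3:50pm (RM13, RM14, RM15).

3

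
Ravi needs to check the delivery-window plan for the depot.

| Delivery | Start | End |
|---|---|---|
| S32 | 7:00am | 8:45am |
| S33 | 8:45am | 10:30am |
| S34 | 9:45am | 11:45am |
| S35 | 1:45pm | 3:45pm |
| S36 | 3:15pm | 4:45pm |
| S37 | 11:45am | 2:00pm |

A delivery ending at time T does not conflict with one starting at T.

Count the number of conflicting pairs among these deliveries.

3

Check each pair: they overlap iff neither finishes before the other starts.
Sorted by start: S32, S33, S34, S37, S35, S36.
S33 starts exactly when S32 ends (back-to-back, no overlap), so nothing later overlaps S32 either.
S34 starts before S33 ends → S33 and S34 overlap.
S37 starts after S33 ends, so nothing later overlaps S33 either.
S37 starts exactly when S34 ends (back-to-back, no overlap), so nothing later overlaps S34 either.
S35 starts before S37 ends → S37 and S35 overlap.
S36 starts after S37 ends.
S36 starts before S35 ends → S35 and S36 overlap.
Overlapping pairs: S33 & S34, S35 & S36, S35 & S37 — 3 in total.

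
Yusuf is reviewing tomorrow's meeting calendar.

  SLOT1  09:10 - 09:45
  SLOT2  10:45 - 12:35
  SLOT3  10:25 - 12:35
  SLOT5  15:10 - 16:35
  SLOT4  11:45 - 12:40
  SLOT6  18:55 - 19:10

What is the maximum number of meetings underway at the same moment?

Sort all start/end points and keep a running count:
09:10 start SLOT1 → 1
09:45 end SLOT1 → 0
10:25 start SLOT3 → 1
10:45 start SLOT2 → 2
11:45 start SLOT4 → 3
12:35 end SLOT2 → 2
12:35 end SLOT3 → 1
12:40 end SLOT4 → 0
15:10 start SLOT5 → 1
16:35 end SLOT5 → 0
18:55 start SLOT6 → 1
19:10 end SLOT6 → 0
Peak is 3, at 11:45 (SLOT2, SLOT3, SLOT4).

3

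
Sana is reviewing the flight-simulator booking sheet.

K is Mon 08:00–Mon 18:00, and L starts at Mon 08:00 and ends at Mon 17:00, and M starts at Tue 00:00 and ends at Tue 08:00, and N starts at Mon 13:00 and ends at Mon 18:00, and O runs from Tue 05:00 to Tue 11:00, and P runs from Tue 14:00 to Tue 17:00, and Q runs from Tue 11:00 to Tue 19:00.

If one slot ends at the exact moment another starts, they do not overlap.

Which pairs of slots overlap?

K & L, K & N, L & N, M & O, P & Q

Check each pair: they overlap iff neither finishes before the other starts.
Sorted by start: K, L, N, M, O, Q, P.
L starts before K ends → K and L overlap.
N starts before K ends → K and N overlap.
M starts after K ends; K is clear from here.
N starts before L ends → L and N overlap.
M starts after L ends; L is clear from here.
M starts after N ends; N is clear from here.
O starts before M ends → M and O overlap.
Q starts after M ends; M is clear from here.
Q starts exactly when O ends (back-to-back, no overlap); O is clear from here.
P starts before Q ends → Q and P overlap.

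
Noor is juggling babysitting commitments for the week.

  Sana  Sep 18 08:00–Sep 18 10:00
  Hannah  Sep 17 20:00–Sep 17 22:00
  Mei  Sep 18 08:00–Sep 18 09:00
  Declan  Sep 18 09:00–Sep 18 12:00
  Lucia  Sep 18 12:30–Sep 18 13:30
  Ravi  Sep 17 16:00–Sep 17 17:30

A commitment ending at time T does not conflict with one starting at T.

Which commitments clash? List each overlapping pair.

Declan & Sana, Mei & Sana

Sorted by start: Ravi, Hannah, Sana, Mei, Declan, Lucia.
Hannah starts after Ravi ends, so Ravi has no further overlaps.
Sana starts after Hannah ends, so Hannah has no further overlaps.
Mei starts before Sana ends → Sana and Mei overlap.
Declan starts before Sana ends → Sana and Declan overlap.
Lucia starts after Sana ends.
Declan starts exactly when Mei ends (back-to-back, no overlap), so Mei has no further overlaps.
Lucia starts after Declan ends.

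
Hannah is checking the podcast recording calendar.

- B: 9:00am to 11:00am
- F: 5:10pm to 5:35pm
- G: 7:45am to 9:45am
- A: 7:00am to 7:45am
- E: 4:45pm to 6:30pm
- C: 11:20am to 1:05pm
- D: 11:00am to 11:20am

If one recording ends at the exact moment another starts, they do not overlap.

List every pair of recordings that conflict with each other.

Sorted by start: A, G, B, D, C, E, F.
G starts exactly when A ends (back-to-back, no overlap) — done with A.
B starts before G ends → G and B overlap.
D starts after G ends — done with G.
D starts exactly when B ends (back-to-back, no overlap) — done with B.
C starts exactly when D ends (back-to-back, no overlap) — done with D.
E starts after C ends — done with C.
F starts before E ends → E and F overlap.

B & G, E & F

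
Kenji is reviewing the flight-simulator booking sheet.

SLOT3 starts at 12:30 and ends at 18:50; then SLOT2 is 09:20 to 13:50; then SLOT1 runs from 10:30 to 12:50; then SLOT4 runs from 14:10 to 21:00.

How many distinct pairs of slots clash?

4

Two intervals overlap when each starts before the other ends.
Sorted by start: SLOT2, SLOT1, SLOT3, SLOT4.
SLOT1 starts before SLOT2 ends → SLOT2 and SLOT1 overlap.
SLOT3 starts before SLOT2 ends → SLOT2 and SLOT3 overlap.
SLOT4 starts after SLOT2 ends.
SLOT3 starts before SLOT1 ends → SLOT1 and SLOT3 overlap.
SLOT4 starts after SLOT1 ends.
SLOT4 starts before SLOT3 ends → SLOT3 and SLOT4 overlap.
Overlapping pairs: SLOT1 & SLOT2, SLOT1 & SLOT3, SLOT2 & SLOT3, SLOT3 & SLOT4 — 4 in total.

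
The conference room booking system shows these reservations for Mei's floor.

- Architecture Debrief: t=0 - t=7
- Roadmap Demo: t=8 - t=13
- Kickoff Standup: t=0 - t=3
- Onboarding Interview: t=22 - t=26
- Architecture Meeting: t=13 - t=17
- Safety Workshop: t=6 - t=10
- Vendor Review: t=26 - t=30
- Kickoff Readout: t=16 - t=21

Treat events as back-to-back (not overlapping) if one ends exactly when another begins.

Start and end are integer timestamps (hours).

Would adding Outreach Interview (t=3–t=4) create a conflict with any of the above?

Kickoff Standup: ends t=3 at or before Outreach Interview starts t=3 → clear.
Architecture Debrief: starts t=0 before Outreach Interview ends t=4, and ends t=7 after Outreach Interview starts t=3 → overlap.
Safety Workshop: starts t=6 at or after Outreach Interview ends t=4 → clear.
Roadmap Demo: starts t=8 at or after Outreach Interview ends t=4 → clear.
Architecture Meeting: starts t=13 at or after Outreach Interview ends t=4 → clear.
Kickoff Readout: starts t=16 at or after Outreach Interview ends t=4 → clear.
Onboarding Interview: starts t=22 at or after Outreach Interview ends t=4 → clear.
Vendor Review: starts t=26 at or after Outreach Interview ends t=4 → clear.
Outreach Interview overlaps Architecture Debrief.

Yes — it overlaps Architecture Debrief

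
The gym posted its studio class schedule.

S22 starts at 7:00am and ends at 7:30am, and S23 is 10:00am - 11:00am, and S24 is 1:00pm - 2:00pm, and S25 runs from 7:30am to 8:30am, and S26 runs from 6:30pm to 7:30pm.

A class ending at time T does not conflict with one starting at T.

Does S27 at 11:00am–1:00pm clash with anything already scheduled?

No — it doesn't clash with anything

S22: ends 7:30am at or before S27 starts 11:00am → clear.
S25: ends 8:30am at or before S27 starts 11:00am → clear.
S23: ends 11:00am at or before S27 starts 11:00am → clear.
S24: starts 1:00pm at or after S27 ends 1:00pm → clear.
S26: starts 6:30pm at or after S27 ends 1:00pm → clear.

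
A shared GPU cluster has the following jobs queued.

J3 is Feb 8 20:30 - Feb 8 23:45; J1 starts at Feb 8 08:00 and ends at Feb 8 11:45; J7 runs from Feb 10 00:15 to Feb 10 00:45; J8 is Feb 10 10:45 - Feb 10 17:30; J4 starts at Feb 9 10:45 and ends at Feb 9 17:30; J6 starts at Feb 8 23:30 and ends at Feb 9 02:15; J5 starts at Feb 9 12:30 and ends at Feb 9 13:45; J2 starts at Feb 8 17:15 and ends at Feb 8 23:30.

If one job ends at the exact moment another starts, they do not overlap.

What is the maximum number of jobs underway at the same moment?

2

Sweep the timeline, counting +1 at each start and −1 at each end (ends before starts at a tie):
Feb 8 08:00 start J1 → 1
Feb 8 11:45 end J1 → 0
Feb 8 17:15 start J2 → 1
Feb 8 20:30 start J3 → 2
Feb 8 23:30 end J2 → 1
Feb 8 23:30 start J6 → 2
Feb 8 23:45 end J3 → 1
Feb 9 02:15 end J6 → 0
Feb 9 10:45 start J4 → 1
Feb 9 12:30 start J5 → 2
Feb 9 13:45 end J5 → 1
Feb 9 17:30 end J4 → 0
Feb 10 00:15 start J7 → 1
Feb 10 00:45 end J7 → 0
Feb 10 10:45 start J8 → 1
Feb 10 17:30 end J8 → 0
Peak is 2, at Feb 8 20:30 (J2, J3).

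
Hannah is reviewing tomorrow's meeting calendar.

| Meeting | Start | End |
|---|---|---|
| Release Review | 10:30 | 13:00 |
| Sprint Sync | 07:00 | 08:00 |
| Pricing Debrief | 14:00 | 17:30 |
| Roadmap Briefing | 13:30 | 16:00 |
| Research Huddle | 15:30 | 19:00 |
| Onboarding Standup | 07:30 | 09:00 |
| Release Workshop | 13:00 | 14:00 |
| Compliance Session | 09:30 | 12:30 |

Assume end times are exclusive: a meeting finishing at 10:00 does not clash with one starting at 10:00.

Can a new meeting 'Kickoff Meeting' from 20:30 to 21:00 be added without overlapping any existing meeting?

Yes — the slot is free

Sprint Sync: ends 08:00 at or before Kickoff Meeting starts 20:30 → clear.
Onboarding Standup: ends 09:00 at or before Kickoff Meeting starts 20:30 → clear.
Compliance Session: ends 12:30 at or before Kickoff Meeting starts 20:30 → clear.
Release Review: ends 13:00 at or before Kickoff Meeting starts 20:30 → clear.
Release Workshop: ends 14:00 at or before Kickoff Meeting starts 20:30 → clear.
Roadmap Briefing: ends 16:00 at or before Kickoff Meeting starts 20:30 → clear.
Pricing Debrief: ends 17:30 at or before Kickoff Meeting starts 20:30 → clear.
Research Huddle: ends 19:00 at or before Kickoff Meeting starts 20:30 → clear.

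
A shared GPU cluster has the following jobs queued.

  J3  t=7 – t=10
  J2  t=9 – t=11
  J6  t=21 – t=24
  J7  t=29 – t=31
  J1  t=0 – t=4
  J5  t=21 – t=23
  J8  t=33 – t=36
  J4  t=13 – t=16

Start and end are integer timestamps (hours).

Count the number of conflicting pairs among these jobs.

2

Sorted by start: J1, J3, J2, J4, J5, J6, J7, J8.
J3 starts after J1 ends, so nothing later overlaps J1 either.
J2 starts before J3 ends → J3 and J2 overlap.
J4 starts after J3 ends, so nothing later overlaps J3 either.
J4 starts after J2 ends, so nothing later overlaps J2 either.
J5 starts after J4 ends, so nothing later overlaps J4 either.
J6 starts before J5 ends → J5 and J6 overlap.
J7 starts after J5 ends, so nothing later overlaps J5 either.
J7 starts after J6 ends, so nothing later overlaps J6 either.
J8 starts after J7 ends.
Overlapping pairs: J2 & J3, J5 & J6 — 2 in total.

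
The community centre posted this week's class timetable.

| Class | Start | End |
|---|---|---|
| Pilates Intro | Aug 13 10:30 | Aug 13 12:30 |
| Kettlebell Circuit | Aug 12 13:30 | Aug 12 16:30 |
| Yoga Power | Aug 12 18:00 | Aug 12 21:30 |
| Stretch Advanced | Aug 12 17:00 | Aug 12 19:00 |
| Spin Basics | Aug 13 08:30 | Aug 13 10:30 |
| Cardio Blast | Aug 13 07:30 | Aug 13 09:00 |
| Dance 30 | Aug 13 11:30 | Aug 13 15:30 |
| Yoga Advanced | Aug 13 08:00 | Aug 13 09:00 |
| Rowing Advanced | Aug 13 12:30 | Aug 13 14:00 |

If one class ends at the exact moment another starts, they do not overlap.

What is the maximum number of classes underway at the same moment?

3

Sort all start/end points and keep a running count:
Aug 12 13:30 start Kettlebell Circuit → 1
Aug 12 16:30 end Kettlebell Circuit → 0
Aug 12 17:00 start Stretch Advanced → 1
Aug 12 18:00 start Yoga Power → 2
Aug 12 19:00 end Stretch Advanced → 1
Aug 12 21:30 end Yoga Power → 0
Aug 13 07:30 start Cardio Blast → 1
Aug 13 08:00 start Yoga Advanced → 2
Aug 13 08:30 start Spin Basics → 3
Aug 13 09:00 end Cardio Blast → 2
Aug 13 09:00 end Yoga Advanced → 1
Aug 13 10:30 end Spin Basics → 0
Aug 13 10:30 start Pilates Intro → 1
Aug 13 11:30 start Dance 30 → 2
Aug 13 12:30 end Pilates Intro → 1
Aug 13 12:30 start Rowing Advanced → 2
Aug 13 14:00 end Rowing Advanced → 1
Aug 13 15:30 end Dance 30 → 0
Peak is 3, at Aug 13 08:30 (Cardio Blast, Spin Basics, Yoga Advanced).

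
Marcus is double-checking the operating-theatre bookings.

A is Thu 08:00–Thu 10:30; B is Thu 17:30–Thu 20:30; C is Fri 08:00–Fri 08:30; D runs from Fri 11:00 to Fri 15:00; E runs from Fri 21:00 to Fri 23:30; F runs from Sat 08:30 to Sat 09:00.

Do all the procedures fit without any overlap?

Check each pair: they overlap iff neither finishes before the other starts.
Sorted by start: A, B, C, D, E, F.
B starts after A ends; A is clear from here.
C starts after B ends; B is clear from here.
D starts after C ends; C is clear from here.
E starts after D ends; D is clear from here.
F starts after E ends.
Every pair is clear; the schedule has no overlaps.

Yes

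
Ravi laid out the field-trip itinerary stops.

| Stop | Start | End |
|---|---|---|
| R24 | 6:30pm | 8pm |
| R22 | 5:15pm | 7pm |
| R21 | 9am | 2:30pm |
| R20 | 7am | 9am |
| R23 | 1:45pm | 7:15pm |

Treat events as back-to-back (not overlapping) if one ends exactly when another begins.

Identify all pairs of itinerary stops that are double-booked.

R21 & R23, R22 & R23, R22 & R24, R23 & R24

Sorted by start: R20, R21, R23, R22, R24.
R21 starts exactly when R20 ends (back-to-back, no overlap) — done with R20.
R23 starts before R21 ends → R21 and R23 overlap.
R22 starts after R21 ends — done with R21.
R22 starts before R23 ends → R23 and R22 overlap.
R24 starts before R23 ends → R23 and R24 overlap.
R24 starts before R22 ends → R22 and R24 overlap.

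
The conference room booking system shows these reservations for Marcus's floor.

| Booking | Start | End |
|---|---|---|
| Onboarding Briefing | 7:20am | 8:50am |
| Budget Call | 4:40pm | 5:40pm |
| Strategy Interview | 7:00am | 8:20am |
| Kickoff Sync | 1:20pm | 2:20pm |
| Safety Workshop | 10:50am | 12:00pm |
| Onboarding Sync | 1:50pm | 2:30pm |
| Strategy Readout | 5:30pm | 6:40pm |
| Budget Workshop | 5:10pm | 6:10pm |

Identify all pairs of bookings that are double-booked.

Two intervals overlap when each starts before the other ends.
Sorted by start: Strategy Interview, Onboarding Briefing, Safety Workshop, Kickoff Sync, Onboarding Sync, Budget Call, Budget Workshop, Strategy Readout.
Onboarding Briefing starts before Strategy Interview ends → Strategy Interview and Onboarding Briefing overlap.
Safety Workshop starts after Strategy Interview ends — done with Strategy Interview.
Safety Workshop starts after Onboarding Briefing ends — done with Onboarding Briefing.
Kickoff Sync starts after Safety Workshop ends — done with Safety Workshop.
Onboarding Sync starts before Kickoff Sync ends → Kickoff Sync and Onboarding Sync overlap.
Budget Call starts after Kickoff Sync ends — done with Kickoff Sync.
Budget Call starts after Onboarding Sync ends — done with Onboarding Sync.
Budget Workshop starts before Budget Call ends → Budget Call and Budget Workshop overlap.
Strategy Readout starts before Budget Call ends → Budget Call and Strategy Readout overlap.
Strategy Readout starts before Budget Workshop ends → Budget Workshop and Strategy Readout overlap.

Budget Call & Budget Workshop, Budget Call & Strategy Readout, Budget Workshop & Strategy Readout, Kickoff Sync & Onboarding Sync, Onboarding Briefing & Strategy Interview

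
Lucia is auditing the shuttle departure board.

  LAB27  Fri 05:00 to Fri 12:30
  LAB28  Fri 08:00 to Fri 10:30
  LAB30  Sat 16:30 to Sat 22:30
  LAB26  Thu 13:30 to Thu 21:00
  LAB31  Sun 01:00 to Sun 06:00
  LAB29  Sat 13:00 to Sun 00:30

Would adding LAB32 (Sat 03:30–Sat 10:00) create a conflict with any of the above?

LAB26: ends Thu 21:00 at or before LAB32 starts Sat 03:30 → clear.
LAB27: ends Fri 12:30 at or before LAB32 starts Sat 03:30 → clear.
LAB28: ends Fri 10:30 at or before LAB32 starts Sat 03:30 → clear.
LAB29: starts Sat 13:00 at or after LAB32 ends Sat 10:00 → clear.
LAB30: starts Sat 16:30 at or after LAB32 ends Sat 10:00 → clear.
LAB31: starts Sun 01:00 at or after LAB32 ends Sat 10:00 → clear.

No — it doesn't clash with anything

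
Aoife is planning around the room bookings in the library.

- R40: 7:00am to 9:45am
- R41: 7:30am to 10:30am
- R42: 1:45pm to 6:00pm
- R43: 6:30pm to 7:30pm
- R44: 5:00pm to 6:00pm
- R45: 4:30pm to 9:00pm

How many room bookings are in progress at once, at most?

Sweep the timeline, counting +1 at each start and −1 at each end (ends before starts at a tie):
7:00am start R40 → 1
7:30am start R41 → 2
9:45am end R40 → 1
10:30am end R41 → 0
1:45pm start R42 → 1
4:30pm start R45 → 2
5:00pm start R44 → 3
6:00pm end R42 → 2
6:00pm end R44 → 1
6:30pm start R43 → 2
7:30pm end R43 → 1
9:00pm end R45 → 0
Peak is 3, at 5:00pm (R42, R44, R45).

3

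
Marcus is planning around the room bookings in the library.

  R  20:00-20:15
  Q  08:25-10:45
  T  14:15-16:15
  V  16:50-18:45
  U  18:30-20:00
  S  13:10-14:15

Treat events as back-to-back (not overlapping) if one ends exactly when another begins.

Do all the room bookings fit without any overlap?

Sorted by start: Q, S, T, V, U, R.
S starts after Q ends, so Q has no further overlaps.
T starts exactly when S ends (back-to-back, no overlap), so S has no further overlaps.
V starts after T ends, so T has no further overlaps.
U starts before V ends → V and U overlap.
That's a conflict, so the schedule is not conflict-free.

No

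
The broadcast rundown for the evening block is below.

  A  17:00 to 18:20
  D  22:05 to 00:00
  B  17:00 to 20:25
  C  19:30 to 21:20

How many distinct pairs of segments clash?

Sorted by start: A, B, C, D.
B starts before A ends → A and B overlap.
C starts after A ends, so A has no further overlaps.
C starts before B ends → B and C overlap.
D starts after B ends.
D starts after C ends.
Overlapping pairs: A & B, B & C — 2 in total.

2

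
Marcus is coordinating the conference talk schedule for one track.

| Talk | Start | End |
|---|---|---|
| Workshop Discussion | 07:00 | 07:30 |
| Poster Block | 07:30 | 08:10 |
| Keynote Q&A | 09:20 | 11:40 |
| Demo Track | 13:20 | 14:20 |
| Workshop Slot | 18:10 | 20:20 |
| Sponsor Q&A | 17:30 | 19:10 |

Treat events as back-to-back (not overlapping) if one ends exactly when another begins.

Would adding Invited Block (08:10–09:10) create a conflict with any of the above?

No — it doesn't clash with anything

Workshop Discussion: ends 07:30 at or before Invited Block starts 08:10 → clear.
Poster Block: ends 08:10 at or before Invited Block starts 08:10 → clear.
Keynote Q&A: starts 09:20 at or after Invited Block ends 09:10 → clear.
Demo Track: starts 13:20 at or after Invited Block ends 09:10 → clear.
Sponsor Q&A: starts 17:30 at or after Invited Block ends 09:10 → clear.
Workshop Slot: starts 18:10 at or after Invited Block ends 09:10 → clear.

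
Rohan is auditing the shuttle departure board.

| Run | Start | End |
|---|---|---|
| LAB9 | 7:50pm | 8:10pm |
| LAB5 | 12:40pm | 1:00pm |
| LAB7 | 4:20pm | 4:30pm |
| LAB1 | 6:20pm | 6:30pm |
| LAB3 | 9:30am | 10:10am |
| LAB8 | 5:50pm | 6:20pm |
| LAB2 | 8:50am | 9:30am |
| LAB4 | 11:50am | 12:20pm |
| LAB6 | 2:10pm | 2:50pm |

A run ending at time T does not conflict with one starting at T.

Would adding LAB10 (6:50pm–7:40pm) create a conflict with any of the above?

LAB2: ends 9:30am at or before LAB10 starts 6:50pm → clear.
LAB3: ends 10:10am at or before LAB10 starts 6:50pm → clear.
LAB4: ends 12:20pm at or before LAB10 starts 6:50pm → clear.
LAB5: ends 1:00pm at or before LAB10 starts 6:50pm → clear.
LAB6: ends 2:50pm at or before LAB10 starts 6:50pm → clear.
LAB7: ends 4:30pm at or before LAB10 starts 6:50pm → clear.
LAB8: ends 6:20pm at or before LAB10 starts 6:50pm → clear.
LAB1: ends 6:30pm at or before LAB10 starts 6:50pm → clear.
LAB9: starts 7:50pm at or after LAB10 ends 7:40pm → clear.

No — it doesn't clash with anything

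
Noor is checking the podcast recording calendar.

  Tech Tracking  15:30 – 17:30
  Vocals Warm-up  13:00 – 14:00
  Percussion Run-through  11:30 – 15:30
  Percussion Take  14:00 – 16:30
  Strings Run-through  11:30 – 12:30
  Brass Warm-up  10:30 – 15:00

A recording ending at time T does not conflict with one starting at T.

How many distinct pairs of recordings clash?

Sorted by start: Brass Warm-up, Percussion Run-through, Strings Run-through, Vocals Warm-up, Percussion Take, Tech Tracking.
Percussion Run-through starts before Brass Warm-up ends → Brass Warm-up and Percussion Run-through overlap.
Strings Run-through starts before Brass Warm-up ends → Brass Warm-up and Strings Run-through overlap.
Vocals Warm-up starts before Brass Warm-up ends → Brass Warm-up and Vocals Warm-up overlap.
Percussion Take starts before Brass Warm-up ends → Brass Warm-up and Percussion Take overlap.
Tech Tracking starts after Brass Warm-up ends.
Strings Run-through starts before Percussion Run-through ends → Percussion Run-through and Strings Run-through overlap.
Vocals Warm-up starts before Percussion Run-through ends → Percussion Run-through and Vocals Warm-up overlap.
Percussion Take starts before Percussion Run-through ends → Percussion Run-through and Percussion Take overlap.
Tech Tracking starts exactly when Percussion Run-through ends (back-to-back, no overlap).
Vocals Warm-up starts after Strings Run-through ends — done with Strings Run-through.
Percussion Take starts exactly when Vocals Warm-up ends (back-to-back, no overlap) — done with Vocals Warm-up.
Tech Tracking starts before Percussion Take ends → Percussion Take and Tech Tracking overlap.
Overlapping pairs: Brass Warm-up & Percussion Run-through, Brass Warm-up & Percussion Take, Brass Warm-up & Strings Run-through, Brass Warm-up & Vocals Warm-up, Percussion Run-through & Percussion Take, Percussion Run-through & Strings Run-through, Percussion Run-through & Vocals Warm-up, Percussion Take & Tech Tracking — 8 in total.

8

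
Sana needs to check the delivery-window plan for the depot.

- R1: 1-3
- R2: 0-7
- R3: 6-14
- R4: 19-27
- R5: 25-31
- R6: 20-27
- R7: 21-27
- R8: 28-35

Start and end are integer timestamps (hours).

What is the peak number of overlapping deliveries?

4

Walk through starts and ends in time order (an end at T is processed before a start at T):
0 start R2 → 1
1 start R1 → 2
3 end R1 → 1
6 start R3 → 2
7 end R2 → 1
14 end R3 → 0
19 start R4 → 1
20 start R6 → 2
21 start R7 → 3
25 start R5 → 4
27 end R4 → 3
27 end R6 → 2
27 end R7 → 1
28 start R8 → 2
31 end R5 → 1
35 end R8 → 0
Peak is 4, at 25 (R4, R5, R6, R7).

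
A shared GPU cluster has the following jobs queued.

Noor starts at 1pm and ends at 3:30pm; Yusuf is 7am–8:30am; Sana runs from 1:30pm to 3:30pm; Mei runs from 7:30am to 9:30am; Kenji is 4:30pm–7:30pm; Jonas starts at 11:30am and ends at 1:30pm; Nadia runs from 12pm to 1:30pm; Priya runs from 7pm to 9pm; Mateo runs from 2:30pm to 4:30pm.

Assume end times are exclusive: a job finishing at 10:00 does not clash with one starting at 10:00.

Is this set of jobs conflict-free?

Two intervals overlap when each starts before the other ends.
Sorted by start: Yusuf, Mei, Jonas, Nadia, Noor, Sana, Mateo, Kenji, Priya.
Mei starts before Yusuf ends → Yusuf and Mei overlap.
That's a conflict, so the schedule is not conflict-free.

No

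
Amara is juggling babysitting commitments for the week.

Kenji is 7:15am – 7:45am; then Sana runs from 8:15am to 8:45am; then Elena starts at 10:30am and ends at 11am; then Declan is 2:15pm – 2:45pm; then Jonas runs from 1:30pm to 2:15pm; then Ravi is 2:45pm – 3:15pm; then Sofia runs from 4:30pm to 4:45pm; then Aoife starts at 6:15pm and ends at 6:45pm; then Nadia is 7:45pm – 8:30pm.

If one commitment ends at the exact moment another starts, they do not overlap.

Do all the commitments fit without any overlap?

Sorted by start: Kenji, Sana, Elena, Jonas, Declan, Ravi, Sofia, Aoife, Nadia.
Sana starts after Kenji ends — done with Kenji.
Elena starts after Sana ends — done with Sana.
Jonas starts after Elena ends — done with Elena.
Declan starts exactly when Jonas ends (back-to-back, no overlap) — done with Jonas.
Ravi starts exactly when Declan ends (back-to-back, no overlap) — done with Declan.
Sofia starts after Ravi ends — done with Ravi.
Aoife starts after Sofia ends — done with Sofia.
Nadia starts after Aoife ends.
Every pair is clear; the schedule has no overlaps.

Yes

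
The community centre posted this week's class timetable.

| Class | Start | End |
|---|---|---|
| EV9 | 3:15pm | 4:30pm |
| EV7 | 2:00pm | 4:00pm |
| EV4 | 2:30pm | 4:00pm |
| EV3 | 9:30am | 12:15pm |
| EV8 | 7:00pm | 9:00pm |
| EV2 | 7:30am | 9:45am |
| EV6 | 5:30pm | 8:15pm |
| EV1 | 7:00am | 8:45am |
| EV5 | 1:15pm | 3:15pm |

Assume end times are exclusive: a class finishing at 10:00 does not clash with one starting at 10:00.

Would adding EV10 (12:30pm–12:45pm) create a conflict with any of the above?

EV1: ends 8:45am at or before EV10 starts 12:30pm → clear.
EV2: ends 9:45am at or before EV10 starts 12:30pm → clear.
EV3: ends 12:15pm at or before EV10 starts 12:30pm → clear.
EV5: starts 1:15pm at or after EV10 ends 12:45pm → clear.
EV7: starts 2:00pm at or after EV10 ends 12:45pm → clear.
EV4: starts 2:30pm at or after EV10 ends 12:45pm → clear.
EV9: starts 3:15pm at or after EV10 ends 12:45pm → clear.
EV6: starts 5:30pm at or after EV10 ends 12:45pm → clear.
EV8: starts 7:00pm at or after EV10 ends 12:45pm → clear.

No — it doesn't clash with anything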